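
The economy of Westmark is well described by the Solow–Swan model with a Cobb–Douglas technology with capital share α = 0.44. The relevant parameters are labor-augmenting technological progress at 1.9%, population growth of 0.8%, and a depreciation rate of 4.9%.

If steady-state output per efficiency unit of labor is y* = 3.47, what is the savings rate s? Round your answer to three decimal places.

Steady state requires s·f(k) = (n + g + δ)·k, i.e. s·k^α = (n + g + δ)·k.
Since y* = [s/(n + g + δ)]^(α/(1−α)), we have s/(n + g + δ) = (y*)^((1−α)/α) = 3.47^1.2727 = 4.8717.
Therefore s = 4.8717 × (n + g + δ) = 4.8717 × 0.076 = 0.3702.

s ≈ 0.370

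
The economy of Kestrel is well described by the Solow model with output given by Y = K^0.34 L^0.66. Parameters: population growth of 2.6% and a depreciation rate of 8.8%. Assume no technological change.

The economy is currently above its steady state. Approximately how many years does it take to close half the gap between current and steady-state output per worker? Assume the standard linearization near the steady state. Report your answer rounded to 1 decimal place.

about 9.2 years

Near the steady state the convergence rate is λ = (1 − α)(n + δ).
λ = (1 − 0.34) × 0.114 = 0.66 × 0.114 = 0.07524
Half-life = ln 2 / λ = 0.6931 / 0.07524 ≈ 9.21 years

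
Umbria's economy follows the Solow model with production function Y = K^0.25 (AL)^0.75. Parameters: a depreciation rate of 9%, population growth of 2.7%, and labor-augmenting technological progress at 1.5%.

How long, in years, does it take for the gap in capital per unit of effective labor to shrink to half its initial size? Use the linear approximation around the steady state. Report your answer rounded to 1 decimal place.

half-life ≈ 7.0 years

Near the steady state the convergence rate is λ = (1 − α)(n + g + δ).
λ = (1 − 0.25) × 0.132 = 0.75 × 0.132 = 0.0990
Half-life = ln 2 / λ = 0.6931 / 0.0990 ≈ 7.00 years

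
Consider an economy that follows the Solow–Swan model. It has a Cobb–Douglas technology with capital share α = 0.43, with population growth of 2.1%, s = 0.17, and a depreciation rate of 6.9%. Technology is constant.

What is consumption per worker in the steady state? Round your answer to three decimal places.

In steady state, investment equals break-even investment: s·k^α = (n + δ)·k.
Rearranging, k^(1−α) = s / (n + δ).
k^0.57 = 0.17 / (0.021 + 0.069) = 0.17 / 0.090 = 1.8889
k* = 1.8889^(1/0.57) ≈ 3.0519
y* = (k*)^α = 3.0519^0.43 ≈ 1.6157
c* = (1 − s)·y* = (1 − 0.17) × 1.6157 ≈ 1.3410

c* = 1.341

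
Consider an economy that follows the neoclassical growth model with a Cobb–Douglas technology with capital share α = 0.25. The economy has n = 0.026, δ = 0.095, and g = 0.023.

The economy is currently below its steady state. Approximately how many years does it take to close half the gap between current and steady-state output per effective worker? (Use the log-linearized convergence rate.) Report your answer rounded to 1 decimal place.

t_½ ≈ 6.4 years

Near the steady state the convergence rate is λ = (1 − α)(n + g + δ).
λ = (1 − 0.25) × 0.144 = 0.75 × 0.144 = 0.1080
Half-life = ln 2 / λ = 0.6931 / 0.1080 ≈ 6.42 years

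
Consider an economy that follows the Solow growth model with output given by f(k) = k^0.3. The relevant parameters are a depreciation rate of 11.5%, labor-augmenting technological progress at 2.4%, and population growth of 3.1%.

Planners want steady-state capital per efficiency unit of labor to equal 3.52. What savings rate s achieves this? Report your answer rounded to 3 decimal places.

s ≈ 0.410

In steady state, investment equals break-even investment: s·k^α = (n + g + δ)·k.
So s / (n + g + δ) = (k*)^(1−α) = 3.52^0.7 = 2.4131.
Therefore s = 2.4131 × (n + g + δ) = 2.4131 × 0.170 = 0.4102.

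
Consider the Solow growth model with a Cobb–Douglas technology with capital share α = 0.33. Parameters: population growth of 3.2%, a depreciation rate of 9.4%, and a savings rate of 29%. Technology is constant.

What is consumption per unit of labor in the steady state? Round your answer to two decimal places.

At the steady state, Δk = 0, so s·k^α = (n + δ)·k.
Rearranging, k^(1−α) = s / (n + δ).
k^0.67 = 0.29 / (0.032 + 0.094) = 0.29 / 0.126 = 2.3016
k* = 2.3016^(1/0.67) ≈ 3.4701
y* = (k*)^α = 3.4701^0.33 ≈ 1.5077
c* = (1 − s)·y* = (1 − 0.29) × 1.5077 ≈ 1.0705

c* = 1.07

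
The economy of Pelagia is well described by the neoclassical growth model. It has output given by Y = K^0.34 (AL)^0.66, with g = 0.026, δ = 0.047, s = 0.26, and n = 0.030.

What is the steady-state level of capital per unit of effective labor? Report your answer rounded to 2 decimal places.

In steady state, investment equals break-even investment: s·k^α = (n + g + δ)·k.
Dividing both sides by k: k^(1−α) = s / (n + g + δ).
k^0.66 = 0.26 / (0.030 + 0.026 + 0.047) = 0.26 / 0.103 = 2.5243
k* = 2.5243^(1/0.66) ≈ 4.0673

k* ≈ 4.07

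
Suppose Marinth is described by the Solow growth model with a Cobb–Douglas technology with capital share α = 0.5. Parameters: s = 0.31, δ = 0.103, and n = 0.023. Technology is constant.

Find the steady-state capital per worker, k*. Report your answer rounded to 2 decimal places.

k* = 6.05

In steady state, investment equals break-even investment: s·k^α = (n + δ)·k.
Rearranging, k^(1−α) = s / (n + δ).
k^0.5 = 0.31 / (0.023 + 0.103) = 0.31 / 0.126 = 2.4603
k* = 2.4603^(1/0.5) ≈ 6.0531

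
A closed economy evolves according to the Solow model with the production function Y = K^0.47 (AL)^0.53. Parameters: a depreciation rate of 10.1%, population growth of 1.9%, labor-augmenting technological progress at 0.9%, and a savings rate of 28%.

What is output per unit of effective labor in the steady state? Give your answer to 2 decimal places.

Steady state requires s·f(k) = (n + g + δ)·k, i.e. s·k^α = (n + g + δ)·k.
Rearranging, k^(1−α) = s / (n + g + δ).
k^0.53 = 0.28 / (0.019 + 0.009 + 0.101) = 0.28 / 0.129 = 2.1705
k* = 2.1705^(1/0.53) ≈ 4.3154
y* = (k*)^α = 4.3154^0.47 ≈ 1.9882

y* ≈ 1.99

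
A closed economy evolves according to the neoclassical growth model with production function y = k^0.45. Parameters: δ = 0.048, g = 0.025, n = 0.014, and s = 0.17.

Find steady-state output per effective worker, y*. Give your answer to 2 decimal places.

y* ≈ 1.73

At the steady state, Δk = 0, so s·k^α = (n + g + δ)·k.
Rearranging, k^(1−α) = s / (n + g + δ).
k^0.55 = 0.17 / (0.014 + 0.025 + 0.048) = 0.17 / 0.087 = 1.9540
k* = 1.9540^(1/0.55) ≈ 3.3803
y* = (k*)^α = 3.3803^0.45 ≈ 1.7299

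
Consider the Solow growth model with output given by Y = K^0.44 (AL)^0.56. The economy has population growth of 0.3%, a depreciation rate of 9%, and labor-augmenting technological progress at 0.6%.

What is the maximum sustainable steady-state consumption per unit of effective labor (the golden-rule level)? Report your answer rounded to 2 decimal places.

At the golden rule, f'(k) = n + g + δ, so α·k^(α−1) = n + g + δ and k_gold = (α/(n + g + δ))^(1/(1−α)).
k_gold = (0.44/0.099)^(1/0.56) = 4.4444^1.7857 ≈ 14.3483
c_gold = f(k_gold) − (n + g + δ)·k_gold = 3.2284 − 0.099×14.3483 ≈ 1.8079

c_gold ≈ 1.81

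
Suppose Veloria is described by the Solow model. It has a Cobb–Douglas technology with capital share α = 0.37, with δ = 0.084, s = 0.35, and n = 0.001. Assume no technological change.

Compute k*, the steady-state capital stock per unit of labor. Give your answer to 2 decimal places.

k* = 9.45

In steady state, investment equals break-even investment: s·k^α = (n + δ)·k.
Rearranging, k^(1−α) = s / (n + δ).
k^0.63 = 0.35 / (0.001 + 0.084) = 0.35 / 0.085 = 4.1176
k* = 4.1176^(1/0.63) ≈ 9.4542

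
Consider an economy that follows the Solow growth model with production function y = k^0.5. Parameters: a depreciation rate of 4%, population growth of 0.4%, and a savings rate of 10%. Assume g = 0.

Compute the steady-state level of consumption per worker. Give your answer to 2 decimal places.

Steady state requires s·f(k) = (n + δ)·k, i.e. s·k^α = (n + δ)·k.
Rearranging, k^(1−α) = s / (n + δ).
k^0.5 = 0.10 / (0.004 + 0.040) = 0.10 / 0.044 = 2.2727
k* = 2.2727^(1/0.5) ≈ 5.1652
y* = (k*)^α = 5.1652^0.5 ≈ 2.2727
c* = (1 − s)·y* = (1 − 0.10) × 2.2727 ≈ 2.0454

c* = 2.05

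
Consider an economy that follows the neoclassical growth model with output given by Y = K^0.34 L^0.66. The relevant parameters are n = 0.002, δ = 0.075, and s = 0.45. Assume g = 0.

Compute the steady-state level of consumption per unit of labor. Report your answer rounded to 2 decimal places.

Steady state requires s·f(k) = (n + δ)·k, i.e. s·k^α = (n + δ)·k.
Dividing both sides by k: k^(1−α) = s / (n + δ).
k^0.66 = 0.45 / (0.002 + 0.075) = 0.45 / 0.077 = 5.8442
k* = 5.8442^(1/0.66) ≈ 14.5112
y* = (k*)^α = 14.5112^0.34 ≈ 2.4830
c* = (1 − s)·y* = (1 − 0.45) × 2.4830 ≈ 1.3657

c* ≈ 1.37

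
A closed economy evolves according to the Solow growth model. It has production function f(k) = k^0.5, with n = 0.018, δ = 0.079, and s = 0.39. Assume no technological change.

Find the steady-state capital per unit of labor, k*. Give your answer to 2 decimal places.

k* = 16.17

At the steady state, Δk = 0, so s·k^α = (n + δ)·k.
Rearranging, k^(1−α) = s / (n + δ).
k^0.5 = 0.39 / (0.018 + 0.079) = 0.39 / 0.097 = 4.0206
k* = 4.0206^(1/0.5) ≈ 16.1652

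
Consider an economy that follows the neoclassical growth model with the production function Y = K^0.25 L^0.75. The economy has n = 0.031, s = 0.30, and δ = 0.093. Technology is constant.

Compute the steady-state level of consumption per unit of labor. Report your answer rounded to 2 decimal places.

At the steady state, Δk = 0, so s·k^α = (n + δ)·k.
Rearranging, k^(1−α) = s / (n + δ).
k^0.75 = 0.30 / (0.031 + 0.093) = 0.30 / 0.124 = 2.4194
k* = 2.4194^(1/0.75) ≈ 3.2480
y* = (k*)^α = 3.2480^0.25 ≈ 1.3425
c* = (1 − s)·y* = (1 − 0.30) × 1.3425 ≈ 0.9398

c* = 0.94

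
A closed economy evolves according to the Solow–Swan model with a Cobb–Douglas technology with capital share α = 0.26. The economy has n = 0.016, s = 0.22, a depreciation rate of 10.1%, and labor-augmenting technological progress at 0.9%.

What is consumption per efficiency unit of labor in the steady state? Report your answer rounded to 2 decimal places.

c* ≈ 0.95

At the steady state, Δk = 0, so s·k^α = (n + g + δ)·k.
Rearranging, k^(1−α) = s / (n + g + δ).
k^0.74 = 0.22 / (0.016 + 0.009 + 0.101) = 0.22 / 0.126 = 1.7460
k* = 1.7460^(1/0.74) ≈ 2.1237
y* = (k*)^α = 2.1237^0.26 ≈ 1.2163
c* = (1 − s)·y* = (1 − 0.22) × 1.2163 ≈ 0.9487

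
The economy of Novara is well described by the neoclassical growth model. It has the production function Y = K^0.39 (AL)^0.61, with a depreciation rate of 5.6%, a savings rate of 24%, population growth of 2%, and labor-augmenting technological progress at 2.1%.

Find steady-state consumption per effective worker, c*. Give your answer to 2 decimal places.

c* ≈ 1.36

Steady state requires s·f(k) = (n + g + δ)·k, i.e. s·k^α = (n + g + δ)·k.
Dividing both sides by k: k^(1−α) = s / (n + g + δ).
k^0.61 = 0.24 / (0.020 + 0.021 + 0.056) = 0.24 / 0.097 = 2.4742
k* = 2.4742^(1/0.61) ≈ 4.4155
y* = (k*)^α = 4.4155^0.39 ≈ 1.7846
c* = (1 − s)·y* = (1 − 0.24) × 1.7846 ≈ 1.3563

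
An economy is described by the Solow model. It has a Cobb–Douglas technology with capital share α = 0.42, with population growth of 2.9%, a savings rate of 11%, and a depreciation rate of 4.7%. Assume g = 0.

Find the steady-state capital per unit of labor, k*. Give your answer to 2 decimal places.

At the steady state, Δk = 0, so s·k^α = (n + δ)·k.
Dividing both sides by k: k^(1−α) = s / (n + δ).
k^0.58 = 0.11 / (0.029 + 0.047) = 0.11 / 0.076 = 1.4474
k* = 1.4474^(1/0.58) ≈ 1.8918

k* ≈ 1.89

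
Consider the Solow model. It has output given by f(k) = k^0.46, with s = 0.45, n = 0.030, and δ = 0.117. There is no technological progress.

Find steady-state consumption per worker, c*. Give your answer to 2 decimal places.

In steady state, investment equals break-even investment: s·k^α = (n + δ)·k.
Dividing both sides by k: k^(1−α) = s / (n + δ).
k^0.54 = 0.45 / (0.030 + 0.117) = 0.45 / 0.147 = 3.0612
k* = 3.0612^(1/0.54) ≈ 7.9396
y* = (k*)^α = 7.9396^0.46 ≈ 2.5936
c* = (1 − s)·y* = (1 − 0.45) × 2.5936 ≈ 1.4265

c* = 1.43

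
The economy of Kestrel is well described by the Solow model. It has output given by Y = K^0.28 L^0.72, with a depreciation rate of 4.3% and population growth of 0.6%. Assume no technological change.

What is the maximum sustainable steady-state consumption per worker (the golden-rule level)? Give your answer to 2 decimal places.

c_gold ≈ 1.42

At the golden rule, f'(k) = n + δ, so α·k^(α−1) = n + δ and k_gold = (α/(n + δ))^(1/(1−α)).
k_gold = (0.28/0.049)^(1/0.72) = 5.7143^1.3889 ≈ 11.2550
c_gold = f(k_gold) − (n + δ)·k_gold = 1.9696 − 0.049×11.2550 ≈ 1.4181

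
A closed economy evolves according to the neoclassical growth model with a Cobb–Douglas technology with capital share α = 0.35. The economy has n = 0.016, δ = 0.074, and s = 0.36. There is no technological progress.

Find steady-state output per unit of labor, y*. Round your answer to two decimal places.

y* ≈ 2.11

At the steady state, Δk = 0, so s·k^α = (n + δ)·k.
Dividing both sides by k: k^(1−α) = s / (n + δ).
k^0.65 = 0.36 / (0.016 + 0.074) = 0.36 / 0.090 = 4.0000
k* = 4.0000^(1/0.65) ≈ 8.4381
y* = (k*)^α = 8.4381^0.35 ≈ 2.1095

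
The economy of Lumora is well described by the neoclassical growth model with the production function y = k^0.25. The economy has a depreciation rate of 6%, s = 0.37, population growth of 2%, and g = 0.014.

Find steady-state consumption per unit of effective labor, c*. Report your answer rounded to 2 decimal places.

In steady state, investment equals break-even investment: s·k^α = (n + g + δ)·k.
Dividing both sides by k: k^(1−α) = s / (n + g + δ).
k^0.75 = 0.37 / (0.020 + 0.014 + 0.060) = 0.37 / 0.094 = 3.9362
k* = 3.9362^(1/0.75) ≈ 6.2149
y* = (k*)^α = 6.2149^0.25 ≈ 1.5789
c* = (1 − s)·y* = (1 − 0.37) × 1.5789 ≈ 0.9947

c* = 0.99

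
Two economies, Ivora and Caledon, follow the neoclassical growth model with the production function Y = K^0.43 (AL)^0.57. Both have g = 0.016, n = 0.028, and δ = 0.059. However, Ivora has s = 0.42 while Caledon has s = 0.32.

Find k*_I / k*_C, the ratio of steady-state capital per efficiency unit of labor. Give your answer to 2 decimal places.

Steady-state k* = [s/(n + g + δ)]^(1/(1−α)), so the ratio is [ (s_I/(n + g + δ)_I) / (s_C/(n + g + δ)_C) ]^1.7544.
s_I/(n + g + δ)_I = 0.42/0.103 = 4.0777; s_C/(n + g + δ)_C = 0.32/0.103 = 3.1068.
Ratio = (4.0777/3.1068)^1.7544 = 1.3125^1.7544 ≈ 1.6114

ratio ≈ 1.61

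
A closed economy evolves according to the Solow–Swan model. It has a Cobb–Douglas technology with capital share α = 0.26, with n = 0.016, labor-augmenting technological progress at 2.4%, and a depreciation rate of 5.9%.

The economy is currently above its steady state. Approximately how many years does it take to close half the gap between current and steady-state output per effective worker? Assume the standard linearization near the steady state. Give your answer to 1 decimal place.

t_½ ≈ 9.5 years

Near the steady state the convergence rate is λ = (1 − α)(n + g + δ).
λ = (1 − 0.26) × 0.099 = 0.74 × 0.099 = 0.07326
Half-life = ln 2 / λ = 0.6931 / 0.07326 ≈ 9.46 years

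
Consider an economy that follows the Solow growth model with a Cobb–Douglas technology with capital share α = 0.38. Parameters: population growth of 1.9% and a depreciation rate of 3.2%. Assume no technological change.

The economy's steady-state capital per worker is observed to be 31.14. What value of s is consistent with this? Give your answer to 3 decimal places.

In steady state, investment equals break-even investment: s·k^α = (n + δ)·k.
So s / (n + δ) = (k*)^(1−α) = 31.14^0.62 = 8.4306.
Therefore s = 8.4306 × (n + δ) = 8.4306 × 0.051 = 0.4300.

s ≈ 0.430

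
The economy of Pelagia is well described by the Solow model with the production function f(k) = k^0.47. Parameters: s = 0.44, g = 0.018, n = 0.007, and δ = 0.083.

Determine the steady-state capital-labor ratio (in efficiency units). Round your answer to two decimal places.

k* ≈ 14.16

At the steady state, Δk = 0, so s·k^α = (n + g + δ)·k.
Dividing both sides by k: k^(1−α) = s / (n + g + δ).
k^0.53 = 0.44 / (0.007 + 0.018 + 0.083) = 0.44 / 0.108 = 4.0741
k* = 4.0741^(1/0.53) ≈ 14.1580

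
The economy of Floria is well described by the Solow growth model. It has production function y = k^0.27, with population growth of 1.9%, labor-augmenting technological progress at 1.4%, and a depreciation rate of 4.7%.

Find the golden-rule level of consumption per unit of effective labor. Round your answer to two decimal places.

At the golden rule, f'(k) = n + g + δ, so α·k^(α−1) = n + g + δ and k_gold = (α/(n + g + δ))^(1/(1−α)).
k_gold = (0.27/0.080)^(1/0.73) = 3.3750^1.3699 ≈ 5.2928
c_gold = f(k_gold) − (n + g + δ)·k_gold = 1.5682 − 0.080×5.2928 ≈ 1.1448

c_gold ≈ 1.14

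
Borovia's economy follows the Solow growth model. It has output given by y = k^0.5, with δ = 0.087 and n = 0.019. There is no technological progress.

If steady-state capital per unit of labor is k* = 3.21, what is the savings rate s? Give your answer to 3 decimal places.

s ≈ 0.190

At the steady state, Δk = 0, so s·k^α = (n + δ)·k.
So s / (n + δ) = (k*)^(1−α) = 3.21^0.5 = 1.7916.
Therefore s = 1.7916 × (n + δ) = 1.7916 × 0.106 = 0.1899.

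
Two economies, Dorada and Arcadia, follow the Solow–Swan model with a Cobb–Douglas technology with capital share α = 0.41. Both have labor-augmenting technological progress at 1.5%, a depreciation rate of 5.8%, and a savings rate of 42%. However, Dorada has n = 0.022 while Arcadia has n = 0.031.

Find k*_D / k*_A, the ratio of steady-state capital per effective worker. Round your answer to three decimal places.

Steady-state k* = [s/(n + g + δ)]^(1/(1−α)), so the ratio is [ (s_D/(n + g + δ)_D) / (s_A/(n + g + δ)_A) ]^1.6949.
s_D/(n + g + δ)_D = 0.42/0.095 = 4.4211; s_A/(n + g + δ)_A = 0.42/0.104 = 4.0385.
Ratio = (4.4211/4.0385)^1.6949 = 1.0947^1.6949 ≈ 1.1657

ratio ≈ 1.166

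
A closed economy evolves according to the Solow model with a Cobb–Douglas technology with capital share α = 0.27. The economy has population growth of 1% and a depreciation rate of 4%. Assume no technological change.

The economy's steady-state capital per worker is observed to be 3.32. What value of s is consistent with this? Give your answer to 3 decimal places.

s ≈ 0.120

Steady state requires s·f(k) = (n + δ)·k, i.e. s·k^α = (n + δ)·k.
So s / (n + δ) = (k*)^(1−α) = 3.32^0.73 = 2.4012.
Therefore s = 2.4012 × (n + δ) = 2.4012 × 0.050 = 0.1201.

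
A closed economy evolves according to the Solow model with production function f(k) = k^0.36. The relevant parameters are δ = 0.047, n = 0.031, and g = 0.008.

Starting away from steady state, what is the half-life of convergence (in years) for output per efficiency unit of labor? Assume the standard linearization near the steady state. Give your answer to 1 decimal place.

half-life ≈ 12.6 years

Near the steady state the convergence rate is λ = (1 − α)(n + g + δ).
λ = (1 − 0.36) × 0.086 = 0.64 × 0.086 = 0.05504
Half-life = ln 2 / λ = 0.6931 / 0.05504 ≈ 12.59 years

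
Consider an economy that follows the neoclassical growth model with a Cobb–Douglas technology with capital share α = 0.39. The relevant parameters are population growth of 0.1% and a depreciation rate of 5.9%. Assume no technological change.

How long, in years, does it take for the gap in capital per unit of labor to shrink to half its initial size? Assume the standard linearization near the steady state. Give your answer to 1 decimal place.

about 18.9 years

Near the steady state the convergence rate is λ = (1 − α)(n + δ).
λ = (1 − 0.39) × 0.060 = 0.61 × 0.060 = 0.0366
Half-life = ln 2 / λ = 0.6931 / 0.0366 ≈ 18.94 years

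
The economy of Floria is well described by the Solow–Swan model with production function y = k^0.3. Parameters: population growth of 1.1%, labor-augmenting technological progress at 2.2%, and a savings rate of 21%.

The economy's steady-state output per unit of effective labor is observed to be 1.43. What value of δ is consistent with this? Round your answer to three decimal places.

Steady state requires s·f(k) = (n + g + δ)·k, i.e. s·k^α = (n + g + δ)·k.
Since y* = [s/(n + g + δ)]^(α/(1−α)), we have s/(n + g + δ) = (y*)^((1−α)/α) = 1.43^2.3333 = 2.3038.
Therefore n + g + δ = s / 2.3038 = 0.21 / 2.3038 = 0.0912, so δ = 0.0912 − 0.033 = 0.0582.

δ ≈ 0.058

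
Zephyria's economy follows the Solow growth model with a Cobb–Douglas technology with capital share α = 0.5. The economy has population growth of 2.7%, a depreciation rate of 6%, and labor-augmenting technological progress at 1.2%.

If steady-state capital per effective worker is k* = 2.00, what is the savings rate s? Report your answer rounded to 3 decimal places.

At the steady state, Δk = 0, so s·k^α = (n + g + δ)·k.
So s / (n + g + δ) = (k*)^(1−α) = 2.00^0.5 = 1.4142.
Therefore s = 1.4142 × (n + g + δ) = 1.4142 × 0.099 = 0.1400.

s ≈ 0.140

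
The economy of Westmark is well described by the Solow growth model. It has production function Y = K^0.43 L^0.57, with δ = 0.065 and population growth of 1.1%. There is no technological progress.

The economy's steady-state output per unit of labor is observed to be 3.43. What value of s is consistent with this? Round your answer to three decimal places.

s ≈ 0.389

In steady state, investment equals break-even investment: s·k^α = (n + δ)·k.
Since y* = [s/(n + δ)]^(α/(1−α)), we have s/(n + δ) = (y*)^((1−α)/α) = 3.43^1.3256 = 5.1237.
Therefore s = 5.1237 × (n + δ) = 5.1237 × 0.076 = 0.3894.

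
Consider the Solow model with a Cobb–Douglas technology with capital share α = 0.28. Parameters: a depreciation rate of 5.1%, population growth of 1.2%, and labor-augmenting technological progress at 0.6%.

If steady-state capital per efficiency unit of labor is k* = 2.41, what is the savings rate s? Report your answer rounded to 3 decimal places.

s ≈ 0.130

At the steady state, Δk = 0, so s·k^α = (n + g + δ)·k.
So s / (n + g + δ) = (k*)^(1−α) = 2.41^0.72 = 1.8839.
Therefore s = 1.8839 × (n + g + δ) = 1.8839 × 0.069 = 0.1300.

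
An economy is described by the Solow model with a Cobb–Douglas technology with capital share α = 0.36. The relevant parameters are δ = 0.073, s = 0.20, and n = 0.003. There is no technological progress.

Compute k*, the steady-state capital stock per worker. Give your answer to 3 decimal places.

k* = 4.535

Steady state requires s·f(k) = (n + δ)·k, i.e. s·k^α = (n + δ)·k.
Dividing both sides by k: k^(1−α) = s / (n + δ).
k^0.64 = 0.20 / (0.003 + 0.073) = 0.20 / 0.076 = 2.6316
k* = 2.6316^(1/0.64) ≈ 4.5352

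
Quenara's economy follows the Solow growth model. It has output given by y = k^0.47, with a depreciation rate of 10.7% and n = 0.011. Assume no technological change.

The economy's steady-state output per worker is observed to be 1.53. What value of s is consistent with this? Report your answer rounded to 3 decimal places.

Steady state requires s·f(k) = (n + δ)·k, i.e. s·k^α = (n + δ)·k.
Since y* = [s/(n + δ)]^(α/(1−α)), we have s/(n + δ) = (y*)^((1−α)/α) = 1.53^1.1277 = 1.6154.
Therefore s = 1.6154 × (n + δ) = 1.6154 × 0.118 = 0.1906.

s ≈ 0.191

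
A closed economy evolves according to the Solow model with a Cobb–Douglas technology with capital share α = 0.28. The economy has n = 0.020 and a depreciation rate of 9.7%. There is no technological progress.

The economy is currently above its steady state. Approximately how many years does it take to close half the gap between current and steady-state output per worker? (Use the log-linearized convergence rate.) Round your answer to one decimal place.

half-life ≈ 8.2 years

Near the steady state the convergence rate is λ = (1 − α)(n + δ).
λ = (1 − 0.28) × 0.117 = 0.72 × 0.117 = 0.08424
Half-life = ln 2 / λ = 0.6931 / 0.08424 ≈ 8.23 years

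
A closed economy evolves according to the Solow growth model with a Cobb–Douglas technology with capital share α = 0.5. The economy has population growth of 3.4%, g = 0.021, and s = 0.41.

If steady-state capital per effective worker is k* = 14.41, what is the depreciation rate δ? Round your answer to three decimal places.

In steady state, investment equals break-even investment: s·k^α = (n + g + δ)·k.
So s / (n + g + δ) = (k*)^(1−α) = 14.41^0.5 = 3.7961.
Therefore n + g + δ = s / 3.7961 = 0.41 / 3.7961 = 0.1080, so δ = 0.1080 − 0.055 = 0.0530.

δ ≈ 0.053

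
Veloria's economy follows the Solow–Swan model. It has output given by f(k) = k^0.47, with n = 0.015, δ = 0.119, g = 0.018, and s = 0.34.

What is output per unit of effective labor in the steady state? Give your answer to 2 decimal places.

In steady state, investment equals break-even investment: s·k^α = (n + g + δ)·k.
Dividing both sides by k: k^(1−α) = s / (n + g + δ).
k^0.53 = 0.34 / (0.015 + 0.018 + 0.119) = 0.34 / 0.152 = 2.2368
k* = 2.2368^(1/0.53) ≈ 4.5675
y* = (k*)^α = 4.5675^0.47 ≈ 2.0420

y* ≈ 2.04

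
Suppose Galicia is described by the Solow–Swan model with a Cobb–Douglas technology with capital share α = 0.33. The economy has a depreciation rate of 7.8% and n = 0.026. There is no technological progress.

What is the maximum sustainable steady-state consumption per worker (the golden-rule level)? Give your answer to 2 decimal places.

c_gold ≈ 1.18

At the golden rule, f'(k) = n + δ, so α·k^(α−1) = n + δ and k_gold = (α/(n + δ))^(1/(1−α)).
k_gold = (0.33/0.104)^(1/0.67) = 3.1731^1.4925 ≈ 5.6036
c_gold = f(k_gold) − (n + δ)·k_gold = 1.7660 − 0.104×5.6036 ≈ 1.1832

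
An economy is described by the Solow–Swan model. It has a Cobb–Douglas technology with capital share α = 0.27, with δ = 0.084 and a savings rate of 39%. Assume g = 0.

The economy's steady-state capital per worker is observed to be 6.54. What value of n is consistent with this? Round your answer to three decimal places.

n ≈ 0.015

In steady state, investment equals break-even investment: s·k^α = (n + δ)·k.
So s / (n + δ) = (k*)^(1−α) = 6.54^0.73 = 3.9389.
Therefore n + δ = s / 3.9389 = 0.39 / 3.9389 = 0.0990, so n = 0.0990 − 0.084 = 0.0150.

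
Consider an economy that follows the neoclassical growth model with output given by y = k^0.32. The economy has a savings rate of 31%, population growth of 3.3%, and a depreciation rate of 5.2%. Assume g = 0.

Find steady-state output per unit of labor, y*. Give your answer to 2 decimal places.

y* = 1.84

At the steady state, Δk = 0, so s·k^α = (n + δ)·k.
Rearranging, k^(1−α) = s / (n + δ).
k^0.68 = 0.31 / (0.033 + 0.052) = 0.31 / 0.085 = 3.6471
k* = 3.6471^(1/0.68) ≈ 6.7049
y* = (k*)^α = 6.7049^0.32 ≈ 1.8384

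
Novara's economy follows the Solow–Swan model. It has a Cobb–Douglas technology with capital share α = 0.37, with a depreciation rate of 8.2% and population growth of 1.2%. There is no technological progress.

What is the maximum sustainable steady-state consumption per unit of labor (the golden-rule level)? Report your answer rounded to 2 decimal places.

c_gold ≈ 1.41

At the golden rule, f'(k) = n + δ, so α·k^(α−1) = n + δ and k_gold = (α/(n + δ))^(1/(1−α)).
k_gold = (0.37/0.094)^(1/0.63) = 3.9362^1.5873 ≈ 8.8017
c_gold = f(k_gold) − (n + δ)·k_gold = 2.2361 − 0.094×8.8017 ≈ 1.4087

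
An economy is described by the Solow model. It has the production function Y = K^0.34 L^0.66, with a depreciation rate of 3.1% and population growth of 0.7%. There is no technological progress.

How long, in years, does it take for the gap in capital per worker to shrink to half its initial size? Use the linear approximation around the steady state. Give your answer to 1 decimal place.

about 27.6 years

Near the steady state the convergence rate is λ = (1 − α)(n + δ).
λ = (1 − 0.34) × 0.038 = 0.66 × 0.038 = 0.02508
Half-life = ln 2 / λ = 0.6931 / 0.02508 ≈ 27.64 years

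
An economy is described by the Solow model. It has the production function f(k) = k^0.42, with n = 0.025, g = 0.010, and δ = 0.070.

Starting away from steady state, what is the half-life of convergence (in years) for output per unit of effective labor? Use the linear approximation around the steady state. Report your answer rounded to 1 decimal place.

about 11.4 years

Near the steady state the convergence rate is λ = (1 − α)(n + g + δ).
λ = (1 − 0.42) × 0.105 = 0.58 × 0.105 = 0.0609
Half-life = ln 2 / λ = 0.6931 / 0.0609 ≈ 11.38 years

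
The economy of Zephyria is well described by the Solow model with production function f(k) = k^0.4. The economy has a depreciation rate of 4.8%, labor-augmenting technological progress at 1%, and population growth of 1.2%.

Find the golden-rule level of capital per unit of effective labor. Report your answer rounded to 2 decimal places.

The golden rule sets f'(k) = n + g + δ, i.e. α·k^(α−1) = n + g + δ.
So k^(1−α) = α / (n + g + δ) = 0.4 / 0.070 = 5.7143.
k_gold = 5.7143^(1/0.6) ≈ 18.2644

k_gold ≈ 18.26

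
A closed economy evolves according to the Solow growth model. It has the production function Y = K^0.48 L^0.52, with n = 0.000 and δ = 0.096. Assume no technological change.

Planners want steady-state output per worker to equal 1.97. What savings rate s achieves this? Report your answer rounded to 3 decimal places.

In steady state, investment equals break-even investment: s·k^α = (n + δ)·k.
Since y* = [s/(n + δ)]^(α/(1−α)), we have s/(n + δ) = (y*)^((1−α)/α) = 1.97^1.0833 = 2.0845.
Therefore s = 2.0845 × (n + δ) = 2.0845 × 0.096 = 0.2001.

s ≈ 0.200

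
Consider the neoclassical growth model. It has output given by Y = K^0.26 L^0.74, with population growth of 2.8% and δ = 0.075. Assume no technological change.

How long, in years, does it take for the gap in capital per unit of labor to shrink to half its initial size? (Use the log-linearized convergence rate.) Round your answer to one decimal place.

Near the steady state the convergence rate is λ = (1 − α)(n + δ).
λ = (1 − 0.26) × 0.103 = 0.74 × 0.103 = 0.07622
Half-life = ln 2 / λ = 0.6931 / 0.07622 ≈ 9.09 years

t_½ ≈ 9.1 years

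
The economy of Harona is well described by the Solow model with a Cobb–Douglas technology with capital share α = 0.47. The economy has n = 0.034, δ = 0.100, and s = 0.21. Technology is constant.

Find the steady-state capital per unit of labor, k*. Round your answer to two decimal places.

k* = 2.33

Steady state requires s·f(k) = (n + δ)·k, i.e. s·k^α = (n + δ)·k.
Dividing both sides by k: k^(1−α) = s / (n + δ).
k^0.53 = 0.21 / (0.034 + 0.100) = 0.21 / 0.134 = 1.5672
k* = 1.5672^(1/0.53) ≈ 2.3343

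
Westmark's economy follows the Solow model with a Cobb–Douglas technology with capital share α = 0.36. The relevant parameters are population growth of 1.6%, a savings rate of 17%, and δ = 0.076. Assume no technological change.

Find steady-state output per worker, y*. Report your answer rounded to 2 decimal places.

At the steady state, Δk = 0, so s·k^α = (n + δ)·k.
Dividing both sides by k: k^(1−α) = s / (n + δ).
k^0.64 = 0.17 / (0.016 + 0.076) = 0.17 / 0.092 = 1.8478
k* = 1.8478^(1/0.64) ≈ 2.6100
y* = (k*)^α = 2.6100^0.36 ≈ 1.4125

y* ≈ 1.41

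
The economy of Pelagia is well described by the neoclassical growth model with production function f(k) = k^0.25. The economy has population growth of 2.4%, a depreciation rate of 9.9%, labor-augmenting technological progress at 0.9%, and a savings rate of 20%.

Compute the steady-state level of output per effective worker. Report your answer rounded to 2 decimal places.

In steady state, investment equals break-even investment: s·k^α = (n + g + δ)·k.
Dividing both sides by k: k^(1−α) = s / (n + g + δ).
k^0.75 = 0.20 / (0.024 + 0.009 + 0.099) = 0.20 / 0.132 = 1.5152
k* = 1.5152^(1/0.75) ≈ 1.7403
y* = (k*)^α = 1.7403^0.25 ≈ 1.1486

y* ≈ 1.15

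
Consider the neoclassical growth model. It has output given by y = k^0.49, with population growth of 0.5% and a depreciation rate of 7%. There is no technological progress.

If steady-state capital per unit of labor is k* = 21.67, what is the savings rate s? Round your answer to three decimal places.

s ≈ 0.360

At the steady state, Δk = 0, so s·k^α = (n + δ)·k.
So s / (n + δ) = (k*)^(1−α) = 21.67^0.51 = 4.8005.
Therefore s = 4.8005 × (n + δ) = 4.8005 × 0.075 = 0.3600.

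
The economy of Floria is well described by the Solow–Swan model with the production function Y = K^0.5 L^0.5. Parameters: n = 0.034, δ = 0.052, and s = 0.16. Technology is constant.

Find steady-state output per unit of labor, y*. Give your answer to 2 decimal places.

y* ≈ 1.86

At the steady state, Δk = 0, so s·k^α = (n + δ)·k.
Rearranging, k^(1−α) = s / (n + δ).
k^0.5 = 0.16 / (0.034 + 0.052) = 0.16 / 0.086 = 1.8605
k* = 1.8605^(1/0.5) ≈ 3.4615
y* = (k*)^α = 3.4615^0.5 ≈ 1.8605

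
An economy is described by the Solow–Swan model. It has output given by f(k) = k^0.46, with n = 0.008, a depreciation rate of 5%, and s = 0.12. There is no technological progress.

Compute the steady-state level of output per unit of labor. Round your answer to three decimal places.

In steady state, investment equals break-even investment: s·k^α = (n + δ)·k.
Dividing both sides by k: k^(1−α) = s / (n + δ).
k^0.54 = 0.12 / (0.008 + 0.050) = 0.12 / 0.058 = 2.0690
k* = 2.0690^(1/0.54) ≈ 3.8436
y* = (k*)^α = 3.8436^0.46 ≈ 1.8577

y* ≈ 1.858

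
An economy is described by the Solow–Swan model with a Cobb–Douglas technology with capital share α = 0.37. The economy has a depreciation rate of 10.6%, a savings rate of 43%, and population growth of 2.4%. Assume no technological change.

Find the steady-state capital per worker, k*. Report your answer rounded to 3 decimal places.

k* = 6.678

In steady state, investment equals break-even investment: s·k^α = (n + δ)·k.
Rearranging, k^(1−α) = s / (n + δ).
k^0.63 = 0.43 / (0.024 + 0.106) = 0.43 / 0.130 = 3.3077
k* = 3.3077^(1/0.63) ≈ 6.6780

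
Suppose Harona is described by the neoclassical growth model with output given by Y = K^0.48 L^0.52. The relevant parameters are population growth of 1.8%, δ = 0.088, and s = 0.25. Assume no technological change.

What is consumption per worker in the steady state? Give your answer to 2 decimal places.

c* ≈ 1.66

Steady state requires s·f(k) = (n + δ)·k, i.e. s·k^α = (n + δ)·k.
Dividing both sides by k: k^(1−α) = s / (n + δ).
k^0.52 = 0.25 / (0.018 + 0.088) = 0.25 / 0.106 = 2.3585
k* = 2.3585^(1/0.52) ≈ 5.2072
y* = (k*)^α = 5.2072^0.48 ≈ 2.2079
c* = (1 − s)·y* = (1 − 0.25) × 2.2079 ≈ 1.6559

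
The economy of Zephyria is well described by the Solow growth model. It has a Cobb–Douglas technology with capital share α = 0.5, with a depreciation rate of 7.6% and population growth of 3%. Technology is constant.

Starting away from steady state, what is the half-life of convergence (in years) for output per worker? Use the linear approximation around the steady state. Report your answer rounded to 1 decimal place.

half-life ≈ 13.1 years

Near the steady state the convergence rate is λ = (1 − α)(n + δ).
λ = (1 − 0.5) × 0.106 = 0.5 × 0.106 = 0.0530
Half-life = ln 2 / λ = 0.6931 / 0.0530 ≈ 13.08 years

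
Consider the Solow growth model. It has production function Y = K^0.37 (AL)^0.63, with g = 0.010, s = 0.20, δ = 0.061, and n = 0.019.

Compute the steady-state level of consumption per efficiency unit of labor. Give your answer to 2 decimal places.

c* = 1.28

At the steady state, Δk = 0, so s·k^α = (n + g + δ)·k.
Dividing both sides by k: k^(1−α) = s / (n + g + δ).
k^0.63 = 0.20 / (0.019 + 0.010 + 0.061) = 0.20 / 0.090 = 2.2222
k* = 2.2222^(1/0.63) ≈ 3.5518
y* = (k*)^α = 3.5518^0.37 ≈ 1.5983
c* = (1 − s)·y* = (1 − 0.20) × 1.5983 ≈ 1.2786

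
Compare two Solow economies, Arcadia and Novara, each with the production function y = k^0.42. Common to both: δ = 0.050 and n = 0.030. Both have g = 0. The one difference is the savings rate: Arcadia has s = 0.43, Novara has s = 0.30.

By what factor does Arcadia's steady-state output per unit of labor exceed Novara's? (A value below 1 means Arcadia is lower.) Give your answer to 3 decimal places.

Steady-state y* = [s/(n + δ)]^(α/(1−α)), so the ratio is [ (s_A/(n + δ)_A) / (s_N/(n + δ)_N) ]^0.7241.
s_A/(n + δ)_A = 0.43/0.080 = 5.3750; s_N/(n + δ)_N = 0.30/0.080 = 3.7500.
Ratio = (5.3750/3.7500)^0.7241 = 1.4333^0.7241 ≈ 1.2978

ratio ≈ 1.298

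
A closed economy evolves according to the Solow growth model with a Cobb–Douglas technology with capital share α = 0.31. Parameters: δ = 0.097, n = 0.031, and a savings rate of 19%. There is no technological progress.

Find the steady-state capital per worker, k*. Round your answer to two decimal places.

k* = 1.77

In steady state, investment equals break-even investment: s·k^α = (n + δ)·k.
Rearranging, k^(1−α) = s / (n + δ).
k^0.69 = 0.19 / (0.031 + 0.097) = 0.19 / 0.128 = 1.4844
k* = 1.4844^(1/0.69) ≈ 1.7727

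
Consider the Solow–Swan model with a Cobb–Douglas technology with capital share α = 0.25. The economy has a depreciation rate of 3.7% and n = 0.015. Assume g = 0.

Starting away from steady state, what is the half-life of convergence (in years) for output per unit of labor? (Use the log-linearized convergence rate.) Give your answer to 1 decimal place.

t_½ ≈ 17.8 years

Near the steady state the convergence rate is λ = (1 − α)(n + δ).
λ = (1 − 0.25) × 0.052 = 0.75 × 0.052 = 0.0390
Half-life = ln 2 / λ = 0.6931 / 0.0390 ≈ 17.77 years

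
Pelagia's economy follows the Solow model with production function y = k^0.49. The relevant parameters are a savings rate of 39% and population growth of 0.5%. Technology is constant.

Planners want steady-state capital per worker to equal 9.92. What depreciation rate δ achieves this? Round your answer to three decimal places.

δ ≈ 0.116

At the steady state, Δk = 0, so s·k^α = (n + δ)·k.
So s / (n + δ) = (k*)^(1−α) = 9.92^0.51 = 3.2227.
Therefore n + δ = s / 3.2227 = 0.39 / 3.2227 = 0.1210, so δ = 0.1210 − 0.005 = 0.1160.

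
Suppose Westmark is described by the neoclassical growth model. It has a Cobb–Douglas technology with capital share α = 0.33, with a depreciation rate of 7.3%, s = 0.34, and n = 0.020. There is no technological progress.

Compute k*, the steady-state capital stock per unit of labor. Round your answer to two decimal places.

At the steady state, Δk = 0, so s·k^α = (n + δ)·k.
Dividing both sides by k: k^(1−α) = s / (n + δ).
k^0.67 = 0.34 / (0.020 + 0.073) = 0.34 / 0.093 = 3.6559
k* = 3.6559^(1/0.67) ≈ 6.9229

k* ≈ 6.92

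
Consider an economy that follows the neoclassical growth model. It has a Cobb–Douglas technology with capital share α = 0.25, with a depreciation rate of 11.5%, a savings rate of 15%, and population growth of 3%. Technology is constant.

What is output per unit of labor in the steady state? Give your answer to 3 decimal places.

In steady state, investment equals break-even investment: s·k^α = (n + δ)·k.
Dividing both sides by k: k^(1−α) = s / (n + δ).
k^0.75 = 0.15 / (0.030 + 0.115) = 0.15 / 0.145 = 1.0345
k* = 1.0345^(1/0.75) ≈ 1.0463
y* = (k*)^α = 1.0463^0.25 ≈ 1.0114

y* = 1.011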